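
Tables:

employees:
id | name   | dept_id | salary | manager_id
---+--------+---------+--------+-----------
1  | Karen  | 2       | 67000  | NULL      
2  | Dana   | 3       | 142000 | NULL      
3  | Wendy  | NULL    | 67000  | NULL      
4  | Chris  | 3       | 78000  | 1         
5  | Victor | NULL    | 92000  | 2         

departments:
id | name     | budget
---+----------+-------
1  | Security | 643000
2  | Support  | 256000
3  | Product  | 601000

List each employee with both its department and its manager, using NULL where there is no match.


Two LEFT JOINs from the same base table employees: one to departments via dept_id, one to employees itself via manager_id. Both are LEFT so every employee is preserved.
Match against departments:
  - employee 1 (Karen): dept_id=2 -> matches Support
  - employee 2 (Dana): dept_id=3 -> matches Product
  - employee 3 (Wendy): dept_id=NULL, no match -> kept with NULL
  - employee 4 (Chris): dept_id=3 -> matches Product
  - employee 5 (Victor): dept_id=NULL, no match -> kept with NULL
Match against employees (self):
  - employee 1 (Karen): manager_id=NULL -> NULL
  - employee 2 (Dana): manager_id=NULL -> NULL
  - employee 3 (Wendy): manager_id=NULL -> NULL
  - employee 4 (Chris): manager_id=1 -> Karen
  - employee 5 (Victor): manager_id=2 -> Dana

SQL:
SELECT a.name, b.name AS department, c.name AS manager
FROM employees a
LEFT JOIN departments b ON a.dept_id = b.id
LEFT JOIN employees c ON a.manager_id = c.id

Result:
name   | department | manager
-------+------------+--------
Karen  | Support    | NULL   
Dana   | Product    | NULL   
Wendy  | NULL       | NULL   
Chris  | Product    | Karen  
Victor | NULL       | Dana   


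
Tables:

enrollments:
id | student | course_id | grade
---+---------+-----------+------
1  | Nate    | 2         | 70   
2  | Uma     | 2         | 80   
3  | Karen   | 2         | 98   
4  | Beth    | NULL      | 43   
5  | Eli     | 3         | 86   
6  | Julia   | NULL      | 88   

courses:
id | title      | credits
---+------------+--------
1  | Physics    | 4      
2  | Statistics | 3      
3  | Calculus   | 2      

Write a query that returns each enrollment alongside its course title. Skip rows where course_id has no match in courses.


INNER JOIN keeps only enrollments rows whose course_id matches an id in courses. Walk through each enrollment:
  - enrollment 1 (Nate): course_id=2 -> matches Statistics
  - enrollment 2 (Uma): course_id=2 -> matches Statistics
  - enrollment 3 (Karen): course_id=2 -> matches Statistics
  - enrollment 4 (Beth): course_id=NULL, no match -> dropped
  - enrollment 5 (Eli): course_id=3 -> matches Calculus
  - enrollment 6 (Julia): course_id=NULL, no match -> dropped
So 2 of 6 rows are dropped.

SQL:
SELECT a.student, b.title AS course
FROM enrollments a
INNER JOIN courses b ON a.course_id = b.id

Result:
student | course    
--------+-----------
Nate    | Statistics
Uma     | Statistics
Karen   | Statistics
Eli     | Calculus  


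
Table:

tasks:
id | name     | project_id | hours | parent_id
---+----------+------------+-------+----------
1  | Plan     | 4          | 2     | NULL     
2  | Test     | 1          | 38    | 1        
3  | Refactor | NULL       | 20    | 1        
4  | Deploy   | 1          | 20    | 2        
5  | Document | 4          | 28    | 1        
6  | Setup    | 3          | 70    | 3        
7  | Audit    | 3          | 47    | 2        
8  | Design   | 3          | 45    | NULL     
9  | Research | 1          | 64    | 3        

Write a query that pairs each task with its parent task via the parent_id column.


This is a self-join: tasks is joined to a second copy of itself, matching each row's parent_id to another row's id. Use LEFT JOIN so rows with parent_id=NULL are kept.
  - task 1 (Plan): parent_id=NULL -> NULL
  - task 2 (Test): parent_id=1 -> Plan
  - task 3 (Refactor): parent_id=1 -> Plan
  - task 4 (Deploy): parent_id=2 -> Test
  - task 5 (Document): parent_id=1 -> Plan
  - task 6 (Setup): parent_id=3 -> Refactor
  - task 7 (Audit): parent_id=2 -> Test
  - task 8 (Design): parent_id=NULL -> NULL
  - task 9 (Research): parent_id=3 -> Refactor

SQL:
SELECT a.name AS item, b.name AS parent
FROM tasks a
LEFT JOIN tasks b ON a.parent_id = b.id

Result:
item     | parent  
---------+---------
Plan     | NULL    
Test     | Plan    
Refactor | Plan    
Deploy   | Test    
Document | Plan    
Setup    | Refactor
Audit    | Test    
Design   | NULL    
Research | Refactor


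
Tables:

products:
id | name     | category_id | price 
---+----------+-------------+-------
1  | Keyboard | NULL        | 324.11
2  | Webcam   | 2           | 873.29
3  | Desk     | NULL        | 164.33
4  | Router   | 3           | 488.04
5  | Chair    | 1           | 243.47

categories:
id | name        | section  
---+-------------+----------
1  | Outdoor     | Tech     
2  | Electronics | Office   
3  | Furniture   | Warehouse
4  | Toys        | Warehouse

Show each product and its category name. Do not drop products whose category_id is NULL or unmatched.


LEFT JOIN keeps every row from products (the left table); where category_id has no match in categories, the category columns become NULL. Walk through each product:
  - product 1 (Keyboard): category_id=NULL, no match -> kept with NULL
  - product 2 (Webcam): category_id=2 -> matches Electronics
  - product 3 (Desk): category_id=NULL, no match -> kept with NULL
  - product 4 (Router): category_id=3 -> matches Furniture
  - product 5 (Chair): category_id=1 -> matches Outdoor
All 5 rows appear; 2 have NULL category.

SQL:
SELECT a.name, b.name AS category
FROM products a
LEFT JOIN categories b ON a.category_id = b.id

Result:
name     | category   
---------+------------
Keyboard | NULL       
Webcam   | Electronics
Desk     | NULL       
Router   | Furniture  
Chair    | Outdoor    


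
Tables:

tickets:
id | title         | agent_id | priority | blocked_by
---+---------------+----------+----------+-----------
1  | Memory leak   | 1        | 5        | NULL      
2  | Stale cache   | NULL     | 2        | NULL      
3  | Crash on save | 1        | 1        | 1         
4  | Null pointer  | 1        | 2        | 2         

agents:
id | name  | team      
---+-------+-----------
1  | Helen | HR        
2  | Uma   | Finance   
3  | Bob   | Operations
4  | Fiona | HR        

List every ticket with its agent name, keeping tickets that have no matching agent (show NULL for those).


LEFT JOIN keeps every row from tickets (the left table); where agent_id has no match in agents, the agent columns become NULL. Walk through each ticket:
  - ticket 1 (Memory leak): agent_id=1 -> matches Helen
  - ticket 2 (Stale cache): agent_id=NULL, no match -> kept with NULL
  - ticket 3 (Crash on save): agent_id=1 -> matches Helen
  - ticket 4 (Null pointer): agent_id=1 -> matches Helen
All 4 rows appear; 1 has NULL agent.

SQL:
SELECT a.title, b.name AS agent
FROM tickets a
LEFT JOIN agents b ON a.agent_id = b.id

Result:
title         | agent
--------------+------
Memory leak   | Helen
Stale cache   | NULL 
Crash on save | Helen
Null pointer  | Helen


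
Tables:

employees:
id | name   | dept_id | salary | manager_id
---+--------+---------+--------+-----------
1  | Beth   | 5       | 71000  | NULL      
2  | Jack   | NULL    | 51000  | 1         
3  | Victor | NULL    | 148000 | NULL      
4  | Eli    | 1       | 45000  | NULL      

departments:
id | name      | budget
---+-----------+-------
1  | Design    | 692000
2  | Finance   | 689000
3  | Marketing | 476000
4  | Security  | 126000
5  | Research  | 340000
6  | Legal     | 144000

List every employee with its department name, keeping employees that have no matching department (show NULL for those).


LEFT JOIN keeps every row from employees (the left table); where dept_id has no match in departments, the department columns become NULL. Walk through each employee:
  - employee 1 (Beth): dept_id=5 -> matches Research
  - employee 2 (Jack): dept_id=NULL, no match -> kept with NULL
  - employee 3 (Victor): dept_id=NULL, no match -> kept with NULL
  - employee 4 (Eli): dept_id=1 -> matches Design
All 4 rows appear; 2 have NULL department.

SQL:
SELECT a.name, b.name AS department
FROM employees a
LEFT JOIN departments b ON a.dept_id = b.id

Result:
name   | department
-------+-----------
Beth   | Research  
Jack   | NULL      
Victor | NULL      
Eli    | Design    


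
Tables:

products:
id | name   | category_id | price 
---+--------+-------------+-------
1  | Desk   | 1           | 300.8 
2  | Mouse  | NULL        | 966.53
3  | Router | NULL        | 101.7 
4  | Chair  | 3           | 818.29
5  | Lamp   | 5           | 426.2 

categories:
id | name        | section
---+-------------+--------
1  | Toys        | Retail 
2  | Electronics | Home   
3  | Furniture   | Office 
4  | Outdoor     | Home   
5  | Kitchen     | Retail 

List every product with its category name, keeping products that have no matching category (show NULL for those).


LEFT JOIN keeps every row from products (the left table); where category_id has no match in categories, the category columns become NULL. Walk through each product:
  - product 1 (Desk): category_id=1 -> matches Toys
  - product 2 (Mouse): category_id=NULL, no match -> kept with NULL
  - product 3 (Router): category_id=NULL, no match -> kept with NULL
  - product 4 (Chair): category_id=3 -> matches Furniture
  - product 5 (Lamp): category_id=5 -> matches Kitchen
All 5 rows appear; 2 have NULL category.

SQL:
SELECT a.name, b.name AS category
FROM products a
LEFT JOIN categories b ON a.category_id = b.id

Result:
name   | category 
-------+----------
Desk   | Toys     
Mouse  | NULL     
Router | NULL     
Chair  | Furniture
Lamp   | Kitchen  


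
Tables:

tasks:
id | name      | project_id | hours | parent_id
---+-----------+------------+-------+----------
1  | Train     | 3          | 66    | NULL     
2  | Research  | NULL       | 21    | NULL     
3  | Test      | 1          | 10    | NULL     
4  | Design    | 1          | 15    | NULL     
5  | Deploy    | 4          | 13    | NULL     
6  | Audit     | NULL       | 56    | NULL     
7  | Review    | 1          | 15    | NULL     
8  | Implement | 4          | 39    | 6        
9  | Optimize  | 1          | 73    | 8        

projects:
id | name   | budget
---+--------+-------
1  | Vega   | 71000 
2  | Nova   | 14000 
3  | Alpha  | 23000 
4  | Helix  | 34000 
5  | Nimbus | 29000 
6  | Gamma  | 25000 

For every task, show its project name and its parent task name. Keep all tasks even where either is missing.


Two LEFT JOINs from the same base table tasks: one to projects via project_id, one to tasks itself via parent_id. Both are LEFT so every task is preserved.
Match against projects:
  - task 1 (Train): project_id=3 -> matches Alpha
  - task 2 (Research): project_id=NULL, no match -> kept with NULL
  - task 3 (Test): project_id=1 -> matches Vega
  - task 4 (Design): project_id=1 -> matches Vega
  - task 5 (Deploy): project_id=4 -> matches Helix
  - task 6 (Audit): project_id=NULL, no match -> kept with NULL
  - task 7 (Review): project_id=1 -> matches Vega
  - task 8 (Implement): project_id=4 -> matches Helix
  - task 9 (Optimize): project_id=1 -> matches Vega
Match against tasks (self):
  - task 1 (Train): parent_id=NULL -> NULL
  - task 2 (Research): parent_id=NULL -> NULL
  - task 3 (Test): parent_id=NULL -> NULL
  - task 4 (Design): parent_id=NULL -> NULL
  - task 5 (Deploy): parent_id=NULL -> NULL
  - task 6 (Audit): parent_id=NULL -> NULL
  - task 7 (Review): parent_id=NULL -> NULL
  - task 8 (Implement): parent_id=6 -> Audit
  - task 9 (Optimize): parent_id=8 -> Implement

SQL:
SELECT a.name, b.name AS project, c.name AS parent
FROM tasks a
LEFT JOIN projects b ON a.project_id = b.id
LEFT JOIN tasks c ON a.parent_id = c.id

Result:
name      | project | parent   
----------+---------+----------
Train     | Alpha   | NULL     
Research  | NULL    | NULL     
Test      | Vega    | NULL     
Design    | Vega    | NULL     
Deploy    | Helix   | NULL     
Audit     | NULL    | NULL     
Review    | Vega    | NULL     
Implement | Helix   | Audit    
Optimize  | Vega    | Implement


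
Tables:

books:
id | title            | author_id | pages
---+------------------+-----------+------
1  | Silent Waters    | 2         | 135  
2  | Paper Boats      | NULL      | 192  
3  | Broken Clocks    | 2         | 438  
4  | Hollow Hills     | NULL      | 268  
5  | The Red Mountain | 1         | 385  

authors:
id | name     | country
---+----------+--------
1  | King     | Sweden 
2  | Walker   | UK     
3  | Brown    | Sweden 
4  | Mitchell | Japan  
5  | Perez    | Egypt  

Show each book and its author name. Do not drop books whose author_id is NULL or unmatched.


LEFT JOIN keeps every row from books (the left table); where author_id has no match in authors, the author columns become NULL. Walk through each book:
  - book 1 (Silent Waters): author_id=2 -> matches Walker
  - book 2 (Paper Boats): author_id=NULL, no match -> kept with NULL
  - book 3 (Broken Clocks): author_id=2 -> matches Walker
  - book 4 (Hollow Hills): author_id=NULL, no match -> kept with NULL
  - book 5 (The Red Mountain): author_id=1 -> matches King
All 5 rows appear; 2 have NULL author.

SQL:
SELECT a.title, b.name AS author
FROM books a
LEFT JOIN authors b ON a.author_id = b.id

Result:
title            | author
-----------------+-------
Silent Waters    | Walker
Paper Boats      | NULL  
Broken Clocks    | Walker
Hollow Hills     | NULL  
The Red Mountain | King  


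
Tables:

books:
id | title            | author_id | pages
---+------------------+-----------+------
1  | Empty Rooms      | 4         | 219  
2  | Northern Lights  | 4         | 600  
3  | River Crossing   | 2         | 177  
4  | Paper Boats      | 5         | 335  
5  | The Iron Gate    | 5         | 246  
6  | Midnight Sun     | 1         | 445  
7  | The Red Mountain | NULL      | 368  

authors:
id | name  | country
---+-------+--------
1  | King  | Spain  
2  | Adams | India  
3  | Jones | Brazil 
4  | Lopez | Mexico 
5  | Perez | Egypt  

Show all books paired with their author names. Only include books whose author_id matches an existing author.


INNER JOIN keeps only books rows whose author_id matches an id in authors. Walk through each book:
  - book 1 (Empty Rooms): author_id=4 -> matches Lopez
  - book 2 (Northern Lights): author_id=4 -> matches Lopez
  - book 3 (River Crossing): author_id=2 -> matches Adams
  - book 4 (Paper Boats): author_id=5 -> matches Perez
  - book 5 (The Iron Gate): author_id=5 -> matches Perez
  - book 6 (Midnight Sun): author_id=1 -> matches King
  - book 7 (The Red Mountain): author_id=NULL, no match -> dropped
So 1 of 7 rows is dropped.

SQL:
SELECT a.title, b.name AS author
FROM books a
INNER JOIN authors b ON a.author_id = b.id

Result:
title           | author
----------------+-------
Empty Rooms     | Lopez 
Northern Lights | Lopez 
River Crossing  | Adams 
Paper Boats     | Perez 
The Iron Gate   | Perez 
Midnight Sun    | King  


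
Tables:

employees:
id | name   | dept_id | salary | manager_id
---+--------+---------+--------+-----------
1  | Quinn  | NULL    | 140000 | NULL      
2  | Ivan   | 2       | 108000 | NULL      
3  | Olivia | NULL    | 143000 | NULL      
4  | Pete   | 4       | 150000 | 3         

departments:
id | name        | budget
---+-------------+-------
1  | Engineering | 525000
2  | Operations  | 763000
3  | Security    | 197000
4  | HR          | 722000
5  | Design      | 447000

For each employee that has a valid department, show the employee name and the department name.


INNER JOIN keeps only employees rows whose dept_id matches an id in departments. Walk through each employee:
  - employee 1 (Quinn): dept_id=NULL, no match -> dropped
  - employee 2 (Ivan): dept_id=2 -> matches Operations
  - employee 3 (Olivia): dept_id=NULL, no match -> dropped
  - employee 4 (Pete): dept_id=4 -> matches HR
So 2 of 4 rows are dropped.

SQL:
SELECT a.name, b.name AS department
FROM employees a
INNER JOIN departments b ON a.dept_id = b.id

Result:
name | department
-----+-----------
Ivan | Operations
Pete | HR        


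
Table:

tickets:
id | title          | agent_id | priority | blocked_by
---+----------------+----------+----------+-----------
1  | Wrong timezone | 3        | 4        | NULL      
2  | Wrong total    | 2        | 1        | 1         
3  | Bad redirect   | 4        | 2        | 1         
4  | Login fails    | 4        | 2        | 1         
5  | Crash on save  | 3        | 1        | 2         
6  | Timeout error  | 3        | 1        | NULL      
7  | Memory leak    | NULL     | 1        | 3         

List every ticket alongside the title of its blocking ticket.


This is a self-join: tickets is joined to a second copy of itself, matching each row's blocked_by to another row's id. Use LEFT JOIN so rows with blocked_by=NULL are kept.
  - ticket 1 (Wrong timezone): blocked_by=NULL -> NULL
  - ticket 2 (Wrong total): blocked_by=1 -> Wrong timezone
  - ticket 3 (Bad redirect): blocked_by=1 -> Wrong timezone
  - ticket 4 (Login fails): blocked_by=1 -> Wrong timezone
  - ticket 5 (Crash on save): blocked_by=2 -> Wrong total
  - ticket 6 (Timeout error): blocked_by=NULL -> NULL
  - ticket 7 (Memory leak): blocked_by=3 -> Bad redirect

SQL:
SELECT a.title AS item, b.title AS blocked_by
FROM tickets a
LEFT JOIN tickets b ON a.blocked_by = b.id

Result:
item           | blocked_by    
---------------+---------------
Wrong timezone | NULL          
Wrong total    | Wrong timezone
Bad redirect   | Wrong timezone
Login fails    | Wrong timezone
Crash on save  | Wrong total   
Timeout error  | NULL          
Memory leak    | Bad redirect  


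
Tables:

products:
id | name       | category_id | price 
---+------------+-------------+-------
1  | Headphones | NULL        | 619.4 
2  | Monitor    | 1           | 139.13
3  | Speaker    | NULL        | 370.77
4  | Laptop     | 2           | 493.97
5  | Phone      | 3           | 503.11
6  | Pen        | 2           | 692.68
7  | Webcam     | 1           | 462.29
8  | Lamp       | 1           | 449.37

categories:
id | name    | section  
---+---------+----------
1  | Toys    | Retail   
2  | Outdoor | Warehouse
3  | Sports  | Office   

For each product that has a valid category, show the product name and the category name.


INNER JOIN keeps only products rows whose category_id matches an id in categories. Walk through each product:
  - product 1 (Headphones): category_id=NULL, no match -> dropped
  - product 2 (Monitor): category_id=1 -> matches Toys
  - product 3 (Speaker): category_id=NULL, no match -> dropped
  - product 4 (Laptop): category_id=2 -> matches Outdoor
  - product 5 (Phone): category_id=3 -> matches Sports
  - product 6 (Pen): category_id=2 -> matches Outdoor
  - product 7 (Webcam): category_id=1 -> matches Toys
  - product 8 (Lamp): category_id=1 -> matches Toys
So 2 of 8 rows are dropped.

SQL:
SELECT a.name, b.name AS category
FROM products a
INNER JOIN categories b ON a.category_id = b.id

Result:
name    | category
--------+---------
Monitor | Toys    
Laptop  | Outdoor 
Phone   | Sports  
Pen     | Outdoor 
Webcam  | Toys    
Lamp    | Toys    


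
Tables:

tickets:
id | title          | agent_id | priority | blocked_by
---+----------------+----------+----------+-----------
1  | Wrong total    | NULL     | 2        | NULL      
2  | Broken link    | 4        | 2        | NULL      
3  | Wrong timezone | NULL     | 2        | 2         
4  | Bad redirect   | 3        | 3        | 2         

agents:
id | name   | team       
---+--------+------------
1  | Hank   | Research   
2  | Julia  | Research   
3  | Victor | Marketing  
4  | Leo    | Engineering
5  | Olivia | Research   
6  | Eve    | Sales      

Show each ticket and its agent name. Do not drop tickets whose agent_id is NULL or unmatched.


LEFT JOIN keeps every row from tickets (the left table); where agent_id has no match in agents, the agent columns become NULL. Walk through each ticket:
  - ticket 1 (Wrong total): agent_id=NULL, no match -> kept with NULL
  - ticket 2 (Broken link): agent_id=4 -> matches Leo
  - ticket 3 (Wrong timezone): agent_id=NULL, no match -> kept with NULL
  - ticket 4 (Bad redirect): agent_id=3 -> matches Victor
All 4 rows appear; 2 have NULL agent.

SQL:
SELECT a.title, b.name AS agent
FROM tickets a
LEFT JOIN agents b ON a.agent_id = b.id

Result:
title          | agent 
---------------+-------
Wrong total    | NULL  
Broken link    | Leo   
Wrong timezone | NULL  
Bad redirect   | Victor


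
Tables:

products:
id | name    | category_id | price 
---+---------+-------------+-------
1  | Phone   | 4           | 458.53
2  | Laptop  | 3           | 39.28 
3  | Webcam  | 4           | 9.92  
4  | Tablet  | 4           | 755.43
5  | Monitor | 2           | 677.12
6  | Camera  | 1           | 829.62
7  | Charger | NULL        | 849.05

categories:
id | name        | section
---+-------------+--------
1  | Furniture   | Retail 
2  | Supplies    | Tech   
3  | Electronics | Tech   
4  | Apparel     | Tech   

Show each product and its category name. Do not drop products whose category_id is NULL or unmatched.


LEFT JOIN keeps every row from products (the left table); where category_id has no match in categories, the category columns become NULL. Walk through each product:
  - product 1 (Phone): category_id=4 -> matches Apparel
  - product 2 (Laptop): category_id=3 -> matches Electronics
  - product 3 (Webcam): category_id=4 -> matches Apparel
  - product 4 (Tablet): category_id=4 -> matches Apparel
  - product 5 (Monitor): category_id=2 -> matches Supplies
  - product 6 (Camera): category_id=1 -> matches Furniture
  - product 7 (Charger): category_id=NULL, no match -> kept with NULL
All 7 rows appear; 1 has NULL category.

SQL:
SELECT a.name, b.name AS category
FROM products a
LEFT JOIN categories b ON a.category_id = b.id

Result:
name    | category   
--------+------------
Phone   | Apparel    
Laptop  | Electronics
Webcam  | Apparel    
Tablet  | Apparel    
Monitor | Supplies   
Camera  | Furniture  
Charger | NULL       


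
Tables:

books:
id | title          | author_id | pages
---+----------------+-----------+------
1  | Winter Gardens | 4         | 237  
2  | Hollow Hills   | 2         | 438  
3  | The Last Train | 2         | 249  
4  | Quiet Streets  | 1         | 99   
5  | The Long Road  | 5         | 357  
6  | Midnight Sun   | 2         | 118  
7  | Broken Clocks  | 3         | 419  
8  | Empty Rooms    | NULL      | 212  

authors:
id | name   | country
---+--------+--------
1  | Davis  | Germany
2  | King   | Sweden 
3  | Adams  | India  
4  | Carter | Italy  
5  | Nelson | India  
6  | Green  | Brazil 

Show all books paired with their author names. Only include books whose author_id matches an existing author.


INNER JOIN keeps only books rows whose author_id matches an id in authors. Walk through each book:
  - book 1 (Winter Gardens): author_id=4 -> matches Carter
  - book 2 (Hollow Hills): author_id=2 -> matches King
  - book 3 (The Last Train): author_id=2 -> matches King
  - book 4 (Quiet Streets): author_id=1 -> matches Davis
  - book 5 (The Long Road): author_id=5 -> matches Nelson
  - book 6 (Midnight Sun): author_id=2 -> matches King
  - book 7 (Broken Clocks): author_id=3 -> matches Adams
  - book 8 (Empty Rooms): author_id=NULL, no match -> dropped
So 1 of 8 rows is dropped.

SQL:
SELECT a.title, b.name AS author
FROM books a
INNER JOIN authors b ON a.author_id = b.id

Result:
title          | author
---------------+-------
Winter Gardens | Carter
Hollow Hills   | King  
The Last Train | King  
Quiet Streets  | Davis 
The Long Road  | Nelson
Midnight Sun   | King  
Broken Clocks  | Adams 


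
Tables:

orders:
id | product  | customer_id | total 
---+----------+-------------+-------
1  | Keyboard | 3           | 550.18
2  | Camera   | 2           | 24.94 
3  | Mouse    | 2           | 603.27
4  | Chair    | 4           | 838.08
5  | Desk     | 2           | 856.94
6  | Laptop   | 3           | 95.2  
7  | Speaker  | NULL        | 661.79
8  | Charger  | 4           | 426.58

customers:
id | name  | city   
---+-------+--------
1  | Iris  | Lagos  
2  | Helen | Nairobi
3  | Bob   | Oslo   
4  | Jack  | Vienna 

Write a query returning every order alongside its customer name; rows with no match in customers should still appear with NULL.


LEFT JOIN keeps every row from orders (the left table); where customer_id has no match in customers, the customer columns become NULL. Walk through each order:
  - order 1 (Keyboard): customer_id=3 -> matches Bob
  - order 2 (Camera): customer_id=2 -> matches Helen
  - order 3 (Mouse): customer_id=2 -> matches Helen
  - order 4 (Chair): customer_id=4 -> matches Jack
  - order 5 (Desk): customer_id=2 -> matches Helen
  - order 6 (Laptop): customer_id=3 -> matches Bob
  - order 7 (Speaker): customer_id=NULL, no match -> kept with NULL
  - order 8 (Charger): customer_id=4 -> matches Jack
All 8 rows appear; 1 has NULL customer.

SQL:
SELECT a.product, b.name AS customer
FROM orders a
LEFT JOIN customers b ON a.customer_id = b.id

Result:
product  | customer
---------+---------
Keyboard | Bob     
Camera   | Helen   
Mouse    | Helen   
Chair    | Jack    
Desk     | Helen   
Laptop   | Bob     
Speaker  | NULL    
Charger  | Jack    


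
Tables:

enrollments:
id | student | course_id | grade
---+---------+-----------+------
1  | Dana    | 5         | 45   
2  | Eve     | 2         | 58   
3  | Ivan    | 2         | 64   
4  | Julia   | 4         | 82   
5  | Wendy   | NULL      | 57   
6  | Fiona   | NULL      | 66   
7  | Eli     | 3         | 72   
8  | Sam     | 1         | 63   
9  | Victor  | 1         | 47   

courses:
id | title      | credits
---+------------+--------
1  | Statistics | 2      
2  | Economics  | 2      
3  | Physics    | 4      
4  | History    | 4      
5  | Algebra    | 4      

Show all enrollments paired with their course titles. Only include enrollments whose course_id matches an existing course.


INNER JOIN keeps only enrollments rows whose course_id matches an id in courses. Walk through each enrollment:
  - enrollment 1 (Dana): course_id=5 -> matches Algebra
  - enrollment 2 (Eve): course_id=2 -> matches Economics
  - enrollment 3 (Ivan): course_id=2 -> matches Economics
  - enrollment 4 (Julia): course_id=4 -> matches History
  - enrollment 5 (Wendy): course_id=NULL, no match -> dropped
  - enrollment 6 (Fiona): course_id=NULL, no match -> dropped
  - enrollment 7 (Eli): course_id=3 -> matches Physics
  - enrollment 8 (Sam): course_id=1 -> matches Statistics
  - enrollment 9 (Victor): course_id=1 -> matches Statistics
So 2 of 9 rows are dropped.

SQL:
SELECT a.student, b.title AS course
FROM enrollments a
INNER JOIN courses b ON a.course_id = b.id

Result:
student | course    
--------+-----------
Dana    | Algebra   
Eve     | Economics 
Ivan    | Economics 
Julia   | History   
Eli     | Physics   
Sam     | Statistics
Victor  | Statistics


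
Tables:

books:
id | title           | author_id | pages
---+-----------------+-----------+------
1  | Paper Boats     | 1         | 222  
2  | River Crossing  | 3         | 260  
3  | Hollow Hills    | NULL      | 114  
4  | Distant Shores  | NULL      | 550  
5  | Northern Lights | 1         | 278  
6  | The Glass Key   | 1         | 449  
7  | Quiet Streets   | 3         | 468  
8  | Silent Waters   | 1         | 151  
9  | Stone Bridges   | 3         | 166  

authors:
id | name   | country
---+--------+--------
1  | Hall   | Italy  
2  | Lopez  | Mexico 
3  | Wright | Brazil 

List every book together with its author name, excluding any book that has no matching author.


INNER JOIN keeps only books rows whose author_id matches an id in authors. Walk through each book:
  - book 1 (Paper Boats): author_id=1 -> matches Hall
  - book 2 (River Crossing): author_id=3 -> matches Wright
  - book 3 (Hollow Hills): author_id=NULL, no match -> dropped
  - book 4 (Distant Shores): author_id=NULL, no match -> dropped
  - book 5 (Northern Lights): author_id=1 -> matches Hall
  - book 6 (The Glass Key): author_id=1 -> matches Hall
  - book 7 (Quiet Streets): author_id=3 -> matches Wright
  - book 8 (Silent Waters): author_id=1 -> matches Hall
  - book 9 (Stone Bridges): author_id=3 -> matches Wright
So 2 of 9 rows are dropped.

SQL:
SELECT a.title, b.name AS author
FROM books a
INNER JOIN authors b ON a.author_id = b.id

Result:
title           | author
----------------+-------
Paper Boats     | Hall  
River Crossing  | Wright
Northern Lights | Hall  
The Glass Key   | Hall  
Quiet Streets   | Wright
Silent Waters   | Hall  
Stone Bridges   | Wright


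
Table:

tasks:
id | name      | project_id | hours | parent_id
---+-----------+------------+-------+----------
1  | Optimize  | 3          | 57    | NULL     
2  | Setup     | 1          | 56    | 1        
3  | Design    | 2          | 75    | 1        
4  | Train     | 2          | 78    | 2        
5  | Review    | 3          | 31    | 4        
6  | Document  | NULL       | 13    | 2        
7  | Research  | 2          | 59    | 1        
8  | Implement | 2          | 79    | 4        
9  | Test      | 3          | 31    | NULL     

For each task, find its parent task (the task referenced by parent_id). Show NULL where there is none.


This is a self-join: tasks is joined to a second copy of itself, matching each row's parent_id to another row's id. Use LEFT JOIN so rows with parent_id=NULL are kept.
  - task 1 (Optimize): parent_id=NULL -> NULL
  - task 2 (Setup): parent_id=1 -> Optimize
  - task 3 (Design): parent_id=1 -> Optimize
  - task 4 (Train): parent_id=2 -> Setup
  - task 5 (Review): parent_id=4 -> Train
  - task 6 (Document): parent_id=2 -> Setup
  - task 7 (Research): parent_id=1 -> Optimize
  - task 8 (Implement): parent_id=4 -> Train
  - task 9 (Test): parent_id=NULL -> NULL

SQL:
SELECT a.name AS item, b.name AS parent
FROM tasks a
LEFT JOIN tasks b ON a.parent_id = b.id

Result:
item      | parent  
----------+---------
Optimize  | NULL    
Setup     | Optimize
Design    | Optimize
Train     | Setup   
Review    | Train   
Document  | Setup   
Research  | Optimize
Implement | Train   
Test      | NULL    


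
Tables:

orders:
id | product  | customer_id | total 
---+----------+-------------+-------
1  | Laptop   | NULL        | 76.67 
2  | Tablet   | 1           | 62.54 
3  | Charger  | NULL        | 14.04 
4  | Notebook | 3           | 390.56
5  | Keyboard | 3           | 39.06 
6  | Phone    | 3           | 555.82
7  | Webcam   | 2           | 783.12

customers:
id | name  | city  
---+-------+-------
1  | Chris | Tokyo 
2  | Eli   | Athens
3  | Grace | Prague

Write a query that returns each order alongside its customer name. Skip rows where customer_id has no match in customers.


INNER JOIN keeps only orders rows whose customer_id matches an id in customers. Walk through each order:
  - order 1 (Laptop): customer_id=NULL, no match -> dropped
  - order 2 (Tablet): customer_id=1 -> matches Chris
  - order 3 (Charger): customer_id=NULL, no match -> dropped
  - order 4 (Notebook): customer_id=3 -> matches Grace
  - order 5 (Keyboard): customer_id=3 -> matches Grace
  - order 6 (Phone): customer_id=3 -> matches Grace
  - order 7 (Webcam): customer_id=2 -> matches Eli
So 2 of 7 rows are dropped.

SQL:
SELECT a.product, b.name AS customer
FROM orders a
INNER JOIN customers b ON a.customer_id = b.id

Result:
product  | customer
---------+---------
Tablet   | Chris   
Notebook | Grace   
Keyboard | Grace   
Phone    | Grace   
Webcam   | Eli     


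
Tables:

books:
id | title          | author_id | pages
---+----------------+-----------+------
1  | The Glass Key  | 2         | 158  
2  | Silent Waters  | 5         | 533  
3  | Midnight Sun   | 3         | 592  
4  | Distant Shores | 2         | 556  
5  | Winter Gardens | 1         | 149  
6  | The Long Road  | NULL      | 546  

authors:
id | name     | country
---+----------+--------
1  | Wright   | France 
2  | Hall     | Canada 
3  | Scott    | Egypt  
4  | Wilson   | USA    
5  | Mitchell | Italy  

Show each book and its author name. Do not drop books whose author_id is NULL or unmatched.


LEFT JOIN keeps every row from books (the left table); where author_id has no match in authors, the author columns become NULL. Walk through each book:
  - book 1 (The Glass Key): author_id=2 -> matches Hall
  - book 2 (Silent Waters): author_id=5 -> matches Mitchell
  - book 3 (Midnight Sun): author_id=3 -> matches Scott
  - book 4 (Distant Shores): author_id=2 -> matches Hall
  - book 5 (Winter Gardens): author_id=1 -> matches Wright
  - book 6 (The Long Road): author_id=NULL, no match -> kept with NULL
All 6 rows appear; 1 has NULL author.

SQL:
SELECT a.title, b.name AS author
FROM books a
LEFT JOIN authors b ON a.author_id = b.id

Result:
title          | author  
---------------+---------
The Glass Key  | Hall    
Silent Waters  | Mitchell
Midnight Sun   | Scott   
Distant Shores | Hall    
Winter Gardens | Wright  
The Long Road  | NULL    


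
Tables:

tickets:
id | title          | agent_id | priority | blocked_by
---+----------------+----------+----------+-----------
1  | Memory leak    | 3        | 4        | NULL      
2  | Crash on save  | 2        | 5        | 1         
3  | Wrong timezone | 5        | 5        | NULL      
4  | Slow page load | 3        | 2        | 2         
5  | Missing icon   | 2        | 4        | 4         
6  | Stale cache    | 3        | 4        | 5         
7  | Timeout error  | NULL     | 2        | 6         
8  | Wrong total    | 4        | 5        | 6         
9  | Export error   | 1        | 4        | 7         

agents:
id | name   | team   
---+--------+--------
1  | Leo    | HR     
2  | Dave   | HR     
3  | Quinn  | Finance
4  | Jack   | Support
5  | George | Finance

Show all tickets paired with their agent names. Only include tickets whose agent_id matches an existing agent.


INNER JOIN keeps only tickets rows whose agent_id matches an id in agents. Walk through each ticket:
  - ticket 1 (Memory leak): agent_id=3 -> matches Quinn
  - ticket 2 (Crash on save): agent_id=2 -> matches Dave
  - ticket 3 (Wrong timezone): agent_id=5 -> matches George
  - ticket 4 (Slow page load): agent_id=3 -> matches Quinn
  - ticket 5 (Missing icon): agent_id=2 -> matches Dave
  - ticket 6 (Stale cache): agent_id=3 -> matches Quinn
  - ticket 7 (Timeout error): agent_id=NULL, no match -> dropped
  - ticket 8 (Wrong total): agent_id=4 -> matches Jack
  - ticket 9 (Export error): agent_id=1 -> matches Leo
So 1 of 9 rows is dropped.

SQL:
SELECT a.title, b.name AS agent
FROM tickets a
INNER JOIN agents b ON a.agent_id = b.id

Result:
title          | agent 
---------------+-------
Memory leak    | Quinn 
Crash on save  | Dave  
Wrong timezone | George
Slow page load | Quinn 
Missing icon   | Dave  
Stale cache    | Quinn 
Wrong total    | Jack  
Export error   | Leo   


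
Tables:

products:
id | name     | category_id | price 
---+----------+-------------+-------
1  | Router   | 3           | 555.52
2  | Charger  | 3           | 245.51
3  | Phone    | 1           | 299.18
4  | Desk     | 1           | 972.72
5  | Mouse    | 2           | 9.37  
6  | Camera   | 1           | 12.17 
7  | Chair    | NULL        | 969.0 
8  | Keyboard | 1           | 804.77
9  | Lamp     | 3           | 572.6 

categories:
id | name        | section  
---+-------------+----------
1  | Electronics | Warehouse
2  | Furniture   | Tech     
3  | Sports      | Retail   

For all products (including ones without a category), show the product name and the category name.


LEFT JOIN keeps every row from products (the left table); where category_id has no match in categories, the category columns become NULL. Walk through each product:
  - product 1 (Router): category_id=3 -> matches Sports
  - product 2 (Charger): category_id=3 -> matches Sports
  - product 3 (Phone): category_id=1 -> matches Electronics
  - product 4 (Desk): category_id=1 -> matches Electronics
  - product 5 (Mouse): category_id=2 -> matches Furniture
  - product 6 (Camera): category_id=1 -> matches Electronics
  - product 7 (Chair): category_id=NULL, no match -> kept with NULL
  - product 8 (Keyboard): category_id=1 -> matches Electronics
  - product 9 (Lamp): category_id=3 -> matches Sports
All 9 rows appear; 1 has NULL category.

SQL:
SELECT a.name, b.name AS category
FROM products a
LEFT JOIN categories b ON a.category_id = b.id

Result:
name     | category   
---------+------------
Router   | Sports     
Charger  | Sports     
Phone    | Electronics
Desk     | Electronics
Mouse    | Furniture  
Camera   | Electronics
Chair    | NULL       
Keyboard | Electronics
Lamp     | Sports     


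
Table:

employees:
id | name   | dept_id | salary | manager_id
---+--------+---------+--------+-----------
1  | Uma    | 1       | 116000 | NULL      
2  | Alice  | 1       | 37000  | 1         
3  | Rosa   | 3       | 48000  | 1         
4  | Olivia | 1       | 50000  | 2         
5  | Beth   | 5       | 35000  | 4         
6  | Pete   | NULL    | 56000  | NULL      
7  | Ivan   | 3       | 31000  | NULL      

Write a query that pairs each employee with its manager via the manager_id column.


This is a self-join: employees is joined to a second copy of itself, matching each row's manager_id to another row's id. Use LEFT JOIN so rows with manager_id=NULL are kept.
  - employee 1 (Uma): manager_id=NULL -> NULL
  - employee 2 (Alice): manager_id=1 -> Uma
  - employee 3 (Rosa): manager_id=1 -> Uma
  - employee 4 (Olivia): manager_id=2 -> Alice
  - employee 5 (Beth): manager_id=4 -> Olivia
  - employee 6 (Pete): manager_id=NULL -> NULL
  - employee 7 (Ivan): manager_id=NULL -> NULL

SQL:
SELECT a.name AS item, b.name AS manager
FROM employees a
LEFT JOIN employees b ON a.manager_id = b.id

Result:
item   | manager
-------+--------
Uma    | NULL   
Alice  | Uma    
Rosa   | Uma    
Olivia | Alice  
Beth   | Olivia 
Pete   | NULL   
Ivan   | NULL   


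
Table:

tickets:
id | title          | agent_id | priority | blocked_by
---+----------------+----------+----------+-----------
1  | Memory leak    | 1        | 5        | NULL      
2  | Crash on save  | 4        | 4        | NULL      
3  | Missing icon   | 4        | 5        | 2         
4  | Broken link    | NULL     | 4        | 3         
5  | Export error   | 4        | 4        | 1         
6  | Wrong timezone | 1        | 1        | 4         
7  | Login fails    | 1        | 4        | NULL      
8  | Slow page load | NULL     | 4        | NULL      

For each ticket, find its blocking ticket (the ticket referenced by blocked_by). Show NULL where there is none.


This is a self-join: tickets is joined to a second copy of itself, matching each row's blocked_by to another row's id. Use LEFT JOIN so rows with blocked_by=NULL are kept.
  - ticket 1 (Memory leak): blocked_by=NULL -> NULL
  - ticket 2 (Crash on save): blocked_by=NULL -> NULL
  - ticket 3 (Missing icon): blocked_by=2 -> Crash on save
  - ticket 4 (Broken link): blocked_by=3 -> Missing icon
  - ticket 5 (Export error): blocked_by=1 -> Memory leak
  - ticket 6 (Wrong timezone): blocked_by=4 -> Broken link
  - ticket 7 (Login fails): blocked_by=NULL -> NULL
  - ticket 8 (Slow page load): blocked_by=NULL -> NULL

SQL:
SELECT a.title AS item, b.title AS blocked_by
FROM tickets a
LEFT JOIN tickets b ON a.blocked_by = b.id

Result:
item           | blocked_by   
---------------+--------------
Memory leak    | NULL         
Crash on save  | NULL         
Missing icon   | Crash on save
Broken link    | Missing icon 
Export error   | Memory leak  
Wrong timezone | Broken link  
Login fails    | NULL         
Slow page load | NULL         


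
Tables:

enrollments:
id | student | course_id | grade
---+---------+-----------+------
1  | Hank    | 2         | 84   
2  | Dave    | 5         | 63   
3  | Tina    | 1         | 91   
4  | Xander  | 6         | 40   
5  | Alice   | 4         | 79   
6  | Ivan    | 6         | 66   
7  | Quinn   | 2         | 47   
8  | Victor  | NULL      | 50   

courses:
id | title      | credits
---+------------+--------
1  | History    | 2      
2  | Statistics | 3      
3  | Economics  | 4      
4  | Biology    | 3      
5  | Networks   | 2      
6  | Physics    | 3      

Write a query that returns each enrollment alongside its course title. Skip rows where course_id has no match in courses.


INNER JOIN keeps only enrollments rows whose course_id matches an id in courses. Walk through each enrollment:
  - enrollment 1 (Hank): course_id=2 -> matches Statistics
  - enrollment 2 (Dave): course_id=5 -> matches Networks
  - enrollment 3 (Tina): course_id=1 -> matches History
  - enrollment 4 (Xander): course_id=6 -> matches Physics
  - enrollment 5 (Alice): course_id=4 -> matches Biology
  - enrollment 6 (Ivan): course_id=6 -> matches Physics
  - enrollment 7 (Quinn): course_id=2 -> matches Statistics
  - enrollment 8 (Victor): course_id=NULL, no match -> dropped
So 1 of 8 rows is dropped.

SQL:
SELECT a.student, b.title AS course
FROM enrollments a
INNER JOIN courses b ON a.course_id = b.id

Result:
student | course    
--------+-----------
Hank    | Statistics
Dave    | Networks  
Tina    | History   
Xander  | Physics   
Alice   | Biology   
Ivan    | Physics   
Quinn   | Statistics
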